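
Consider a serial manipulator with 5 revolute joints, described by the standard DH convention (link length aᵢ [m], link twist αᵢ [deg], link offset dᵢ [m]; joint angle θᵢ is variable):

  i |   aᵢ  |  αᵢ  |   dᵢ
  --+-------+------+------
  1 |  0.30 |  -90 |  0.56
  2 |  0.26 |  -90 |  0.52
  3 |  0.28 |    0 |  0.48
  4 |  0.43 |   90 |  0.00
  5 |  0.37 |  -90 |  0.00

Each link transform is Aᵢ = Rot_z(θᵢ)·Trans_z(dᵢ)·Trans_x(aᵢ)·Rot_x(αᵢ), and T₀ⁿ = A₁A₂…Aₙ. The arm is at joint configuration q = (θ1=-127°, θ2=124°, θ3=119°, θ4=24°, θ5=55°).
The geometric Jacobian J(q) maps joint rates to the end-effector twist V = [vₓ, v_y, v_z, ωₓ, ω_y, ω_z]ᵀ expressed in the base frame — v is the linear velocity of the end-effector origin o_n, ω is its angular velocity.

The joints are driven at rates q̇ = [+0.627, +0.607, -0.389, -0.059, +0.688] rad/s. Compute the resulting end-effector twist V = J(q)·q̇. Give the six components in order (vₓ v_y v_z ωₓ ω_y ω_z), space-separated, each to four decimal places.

-0.2920 0.0110 -0.0168 -0.0382 -0.1463 0.0332

o_n = [-0.0096, 0.1724, 1.3201]
J₁: ẑ×o_n = [-0.1724, -0.0096, 0.0000], ω = ẑ
J2: z=[0.7986, -0.6018, 0.0000] o=[-0.1805, -0.2396, 0.5600] → [-0.4574, -0.6070, 0.4319, 0.7986, -0.6018, 0.0000]
J3: z=[0.4989, 0.6621, 0.5592] o=[0.3222, -0.4364, 0.3445] → [0.3056, -0.6723, 0.5234, 0.4989, 0.6621, 0.5592]
J4: z=[0.4989, 0.6621, 0.5592] o=[0.3205, -0.0319, 0.7254] → [0.2796, -0.4813, 0.3204, 0.4989, 0.6621, 0.5592]
J5: z=[-0.4353, 0.7494, -0.4989] o=[-0.0018, -0.0295, 1.0101] → [0.3330, 0.1388, -0.0820, -0.4353, 0.7494, -0.4989]
V = J·q̇ = [-0.2920, 0.0110, -0.0168, -0.0382, -0.1463, 0.0332]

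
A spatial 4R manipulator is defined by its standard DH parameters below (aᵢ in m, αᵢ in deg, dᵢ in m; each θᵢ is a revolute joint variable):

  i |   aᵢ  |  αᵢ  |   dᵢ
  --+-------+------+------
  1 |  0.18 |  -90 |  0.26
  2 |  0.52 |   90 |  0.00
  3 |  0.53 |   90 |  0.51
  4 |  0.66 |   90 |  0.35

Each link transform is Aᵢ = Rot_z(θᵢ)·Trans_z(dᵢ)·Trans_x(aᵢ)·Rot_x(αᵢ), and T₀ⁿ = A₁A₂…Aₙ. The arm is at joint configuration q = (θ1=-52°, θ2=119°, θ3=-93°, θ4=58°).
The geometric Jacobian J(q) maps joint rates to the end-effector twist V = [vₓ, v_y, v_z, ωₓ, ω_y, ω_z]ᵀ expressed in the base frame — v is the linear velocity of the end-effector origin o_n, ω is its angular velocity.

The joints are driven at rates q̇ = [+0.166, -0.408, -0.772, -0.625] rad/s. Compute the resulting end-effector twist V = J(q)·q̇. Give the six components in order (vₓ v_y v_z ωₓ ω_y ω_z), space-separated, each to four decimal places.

0.4349 -0.3435 1.0599 -0.9493 0.4992 -0.0056

o_n = [-0.0282, -1.3612, -0.3674]
J₁: ẑ×o_n = [1.3612, -0.0282, 0.0000], ω = ẑ
J2: z=[0.7880, 0.6157, 0.0000] o=[0.1108, -0.1418, 0.2600] → [-0.3863, 0.4944, -0.8753, 0.7880, 0.6157, 0.0000]
J3: z=[0.5385, -0.6892, -0.4848] o=[-0.0444, 0.0568, -0.1948] → [-0.5685, 0.0851, -0.7524, 0.5385, -0.6892, -0.4848]
J4: z=[0.3393, -0.3493, 0.8734] o=[-0.1786, -0.6311, -0.4178] → [0.6200, 0.1143, -0.1952, 0.3393, -0.3493, 0.8734]
V = J·q̇ = [0.4349, -0.3435, 1.0599, -0.9493, 0.4992, -0.0056]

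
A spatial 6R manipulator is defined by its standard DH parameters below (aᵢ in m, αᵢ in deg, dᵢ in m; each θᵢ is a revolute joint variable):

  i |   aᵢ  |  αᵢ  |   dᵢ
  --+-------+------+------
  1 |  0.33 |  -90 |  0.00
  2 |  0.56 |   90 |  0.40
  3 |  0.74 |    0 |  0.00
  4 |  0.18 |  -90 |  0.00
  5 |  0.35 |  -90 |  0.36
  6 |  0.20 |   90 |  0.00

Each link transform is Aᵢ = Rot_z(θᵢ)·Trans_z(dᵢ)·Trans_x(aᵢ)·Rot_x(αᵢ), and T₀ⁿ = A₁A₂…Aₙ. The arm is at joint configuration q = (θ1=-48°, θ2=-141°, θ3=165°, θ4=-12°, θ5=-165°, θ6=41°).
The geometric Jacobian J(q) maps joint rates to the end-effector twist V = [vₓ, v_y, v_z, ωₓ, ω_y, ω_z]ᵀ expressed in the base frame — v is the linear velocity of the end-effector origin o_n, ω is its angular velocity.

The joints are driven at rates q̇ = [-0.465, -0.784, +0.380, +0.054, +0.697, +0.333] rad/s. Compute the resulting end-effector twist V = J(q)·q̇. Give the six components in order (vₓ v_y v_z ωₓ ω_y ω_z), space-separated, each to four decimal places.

-0.1530 -0.1369 -0.3371 -1.1288 -0.7877 -1.2997

o_n = [0.3455, -0.0105, -0.0931]
J₁: ẑ×o_n = [0.0105, 0.3455, -0.0000], ω = ẑ
J2: z=[0.7431, 0.6691, 0.0000] o=[0.2208, -0.2452, 0.0000] → [-0.0623, 0.0692, 0.0910, 0.7431, 0.6691, 0.0000]
J3: z=[-0.4211, 0.4677, -0.7771] o=[0.2269, 0.3458, 0.3524] → [-0.4853, -0.2798, 0.0946, -0.4211, 0.4677, -0.7771]
J4: z=[-0.4211, 0.4677, -0.7771] o=[0.7409, 0.0612, -0.0974] → [-0.0537, 0.3091, 0.2151, -0.4211, 0.4677, -0.7771]
J5: z=[-0.4261, -0.8584, -0.2857] o=[0.8850, 0.0232, -0.1983] → [-0.0999, 0.1990, -0.4487, -0.4261, -0.8584, -0.2857]
J6: z=[-0.1995, 0.3972, -0.8958] o=[0.4228, -0.1722, -0.1820] → [0.1801, 0.0870, -0.0016, -0.1995, 0.3972, -0.8958]
V = J·q̇ = [-0.1530, -0.1369, -0.3371, -1.1288, -0.7877, -1.2997]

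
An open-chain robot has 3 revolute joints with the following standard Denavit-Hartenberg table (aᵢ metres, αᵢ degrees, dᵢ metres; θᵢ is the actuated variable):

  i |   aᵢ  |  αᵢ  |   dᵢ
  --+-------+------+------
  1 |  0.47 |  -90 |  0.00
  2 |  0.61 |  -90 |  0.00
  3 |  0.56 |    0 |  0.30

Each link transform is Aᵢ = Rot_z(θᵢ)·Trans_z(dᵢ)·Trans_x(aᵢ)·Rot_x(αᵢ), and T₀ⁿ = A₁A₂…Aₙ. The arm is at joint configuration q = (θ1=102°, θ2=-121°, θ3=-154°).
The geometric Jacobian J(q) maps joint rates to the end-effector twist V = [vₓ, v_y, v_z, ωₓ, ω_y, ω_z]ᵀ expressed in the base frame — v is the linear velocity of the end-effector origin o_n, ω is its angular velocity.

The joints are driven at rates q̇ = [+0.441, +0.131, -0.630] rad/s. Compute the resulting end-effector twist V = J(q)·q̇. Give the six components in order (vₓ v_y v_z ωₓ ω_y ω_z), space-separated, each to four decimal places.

o_n = [-0.3799, 0.6065, 0.2460]
J₁: ẑ×o_n = [-0.6065, -0.3799, 0.0000], ω = ẑ
J2: z=[-0.9781, -0.2079, 0.0000] o=[-0.0977, 0.4597, 0.0000] → [-0.0511, 0.2406, -0.2022, -0.9781, -0.2079, 0.0000]
J3: z=[-0.1782, 0.8384, 0.5150] o=[-0.0324, 0.1524, 0.5229] → [-0.4660, -0.2283, 0.2104, -0.1782, 0.8384, 0.5150]
V = J·q̇ = [0.0194, 0.0078, -0.1591, -0.0159, -0.5555, 0.1165]

0.0194 0.0078 -0.1591 -0.0159 -0.5555 0.1165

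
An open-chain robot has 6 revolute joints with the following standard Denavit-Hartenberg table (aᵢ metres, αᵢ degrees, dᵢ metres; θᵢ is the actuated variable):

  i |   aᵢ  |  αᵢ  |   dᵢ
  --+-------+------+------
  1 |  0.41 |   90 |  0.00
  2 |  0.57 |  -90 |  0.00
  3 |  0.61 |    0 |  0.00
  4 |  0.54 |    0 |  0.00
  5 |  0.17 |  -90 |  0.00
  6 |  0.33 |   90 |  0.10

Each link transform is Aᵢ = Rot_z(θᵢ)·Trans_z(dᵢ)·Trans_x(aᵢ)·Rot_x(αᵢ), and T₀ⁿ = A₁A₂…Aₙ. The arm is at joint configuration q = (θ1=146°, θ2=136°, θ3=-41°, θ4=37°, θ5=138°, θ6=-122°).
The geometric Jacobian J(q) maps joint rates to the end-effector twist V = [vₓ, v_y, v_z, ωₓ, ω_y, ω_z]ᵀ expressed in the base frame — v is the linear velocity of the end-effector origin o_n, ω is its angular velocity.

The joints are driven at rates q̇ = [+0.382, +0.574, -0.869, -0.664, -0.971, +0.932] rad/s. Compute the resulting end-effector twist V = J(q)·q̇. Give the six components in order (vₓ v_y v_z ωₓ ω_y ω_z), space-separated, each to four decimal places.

o_n = [1.0018, -0.0595, 0.8410]
J₁: ẑ×o_n = [0.0595, 1.0018, -0.0000], ω = ẑ
J2: z=[0.5592, 0.8290, 0.0000] o=[-0.3399, 0.2293, 0.0000] → [0.6972, -0.4703, -1.2738, 0.5592, 0.8290, 0.0000]
J3: z=[0.5759, -0.3884, -0.7193] o=[0.0000, -0.0000, 0.3960] → [-0.2157, -0.9769, 0.3549, 0.5759, -0.3884, -0.7193]
J4: z=[0.5759, -0.3884, -0.7193] o=[0.4984, 0.1466, 0.7158] → [-0.1969, -0.4343, 0.0769, 0.5759, -0.3884, -0.7193]
J5: z=[0.5759, -0.3884, -0.7193] o=[0.8407, -0.0389, 1.0900] → [0.0818, 0.0275, 0.0507, 0.5759, -0.3884, -0.7193]
J6: z=[-0.0405, 0.8653, -0.4997] o=[0.7019, -0.0928, 1.0079] → [-0.1278, -0.1566, -0.2608, -0.0405, 0.8653, -0.4997]
V = J·q̇ = [0.5426, 1.0774, -1.3829, -1.1589, 2.2550, 1.7175]

0.5426 1.0774 -1.3829 -1.1589 2.2550 1.7175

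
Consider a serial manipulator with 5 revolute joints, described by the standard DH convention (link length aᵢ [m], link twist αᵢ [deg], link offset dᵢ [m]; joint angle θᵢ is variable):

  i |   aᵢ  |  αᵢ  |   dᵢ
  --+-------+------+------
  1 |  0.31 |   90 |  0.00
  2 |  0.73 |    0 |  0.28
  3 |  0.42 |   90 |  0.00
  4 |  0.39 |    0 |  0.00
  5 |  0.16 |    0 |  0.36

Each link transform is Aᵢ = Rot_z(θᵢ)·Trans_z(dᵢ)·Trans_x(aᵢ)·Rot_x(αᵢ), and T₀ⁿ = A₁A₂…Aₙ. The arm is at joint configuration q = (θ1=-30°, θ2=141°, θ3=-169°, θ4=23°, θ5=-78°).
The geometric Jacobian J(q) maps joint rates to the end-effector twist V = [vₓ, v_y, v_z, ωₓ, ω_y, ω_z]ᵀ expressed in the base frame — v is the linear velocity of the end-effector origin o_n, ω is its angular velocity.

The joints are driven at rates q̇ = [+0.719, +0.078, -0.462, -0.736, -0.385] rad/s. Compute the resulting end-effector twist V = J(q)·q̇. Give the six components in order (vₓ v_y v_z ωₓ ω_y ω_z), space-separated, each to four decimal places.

0.1950 0.5957 -0.2583 0.6478 0.0694 1.7088

o_n = [0.1460, -0.4322, -0.2673]
J₁: ẑ×o_n = [0.4322, 0.1460, -0.0000], ω = ẑ
J2: z=[-0.5000, -0.8660, 0.0000] o=[0.2685, -0.1550, 0.0000] → [0.2315, -0.1336, 0.0325, -0.5000, -0.8660, 0.0000]
J3: z=[-0.5000, -0.8660, 0.0000] o=[-0.3628, -0.1138, 0.4594] → [0.6293, -0.3633, 0.5998, -0.5000, -0.8660, 0.0000]
J4: z=[-0.4066, 0.2347, -0.8829] o=[-0.0417, -0.2992, 0.2622] → [-0.2417, -0.3810, 0.0100, -0.4066, 0.2347, -0.8829]
J5: z=[-0.4066, 0.2347, -0.8829] o=[0.1566, -0.5897, 0.0937] → [0.0543, -0.1373, -0.0615, -0.4066, 0.2347, -0.8829]
V = J·q̇ = [0.1950, 0.5957, -0.2583, 0.6478, 0.0694, 1.7088]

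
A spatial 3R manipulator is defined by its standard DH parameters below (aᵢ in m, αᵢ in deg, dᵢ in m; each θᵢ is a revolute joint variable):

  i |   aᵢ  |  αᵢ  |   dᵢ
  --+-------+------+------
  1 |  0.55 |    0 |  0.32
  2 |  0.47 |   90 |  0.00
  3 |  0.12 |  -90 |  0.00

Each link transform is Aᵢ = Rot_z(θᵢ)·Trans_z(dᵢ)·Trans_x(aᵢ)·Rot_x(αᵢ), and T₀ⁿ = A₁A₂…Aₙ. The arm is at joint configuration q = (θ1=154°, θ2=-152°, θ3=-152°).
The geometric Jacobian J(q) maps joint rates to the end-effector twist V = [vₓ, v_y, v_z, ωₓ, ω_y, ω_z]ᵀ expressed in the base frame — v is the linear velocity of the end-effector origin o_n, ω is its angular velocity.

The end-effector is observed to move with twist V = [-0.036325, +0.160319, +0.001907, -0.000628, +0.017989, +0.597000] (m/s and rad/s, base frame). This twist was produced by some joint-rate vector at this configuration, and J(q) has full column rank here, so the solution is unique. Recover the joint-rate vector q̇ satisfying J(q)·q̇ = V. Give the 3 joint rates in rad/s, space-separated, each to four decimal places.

0.1150 0.4820 -0.0180

o_n = [-0.1305, 0.2538, 0.2637]
J₁: ẑ×o_n = [-0.2538, -0.1305, 0.0000], ω = ẑ
J2: z=[0.0000, 0.0000, 1.0000] o=[-0.4943, 0.2411, 0.3200] → [-0.0127, 0.3638, 0.0000, 0.0000, 0.0000, 1.0000]
J3: z=[0.0349, -0.9994, 0.0000] o=[-0.0246, 0.2575, 0.3200] → [0.0563, 0.0020, -0.1060, 0.0349, -0.9994, 0.0000]
q̇ = J⁺·V = [0.1150, 0.4820, -0.0180]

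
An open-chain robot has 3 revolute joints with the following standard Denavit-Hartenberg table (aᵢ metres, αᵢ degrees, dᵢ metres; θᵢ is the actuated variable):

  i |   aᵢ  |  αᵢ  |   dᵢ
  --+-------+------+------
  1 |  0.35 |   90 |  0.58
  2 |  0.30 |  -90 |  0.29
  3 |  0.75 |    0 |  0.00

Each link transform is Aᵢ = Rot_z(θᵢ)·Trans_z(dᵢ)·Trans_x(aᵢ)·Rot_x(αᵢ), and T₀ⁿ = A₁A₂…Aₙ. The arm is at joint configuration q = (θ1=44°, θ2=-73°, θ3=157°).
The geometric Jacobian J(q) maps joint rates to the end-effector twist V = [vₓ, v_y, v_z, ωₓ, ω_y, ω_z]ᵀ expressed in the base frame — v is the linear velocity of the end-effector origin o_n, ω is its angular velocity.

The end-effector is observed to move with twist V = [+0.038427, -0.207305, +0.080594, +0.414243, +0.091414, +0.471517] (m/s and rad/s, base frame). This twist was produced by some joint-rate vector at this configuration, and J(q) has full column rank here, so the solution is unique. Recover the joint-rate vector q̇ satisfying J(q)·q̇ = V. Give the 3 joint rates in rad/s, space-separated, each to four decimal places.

0.3610 0.2220 0.3780

o_n = [0.1675, 0.1660, 0.9533]
J₁: ẑ×o_n = [-0.1660, 0.1675, 0.0000], ω = ẑ
J2: z=[0.6947, -0.7193, 0.0000] o=[0.2518, 0.2431, 0.5800] → [-0.2685, -0.2593, -0.1141, 0.6947, -0.7193, 0.0000]
J3: z=[0.6879, 0.6643, 0.2924] o=[0.5163, 0.0955, 0.2931] → [0.4179, -0.5561, 0.2802, 0.6879, 0.6643, 0.2924]
q̇ = J⁺·V = [0.3610, 0.2220, 0.3780]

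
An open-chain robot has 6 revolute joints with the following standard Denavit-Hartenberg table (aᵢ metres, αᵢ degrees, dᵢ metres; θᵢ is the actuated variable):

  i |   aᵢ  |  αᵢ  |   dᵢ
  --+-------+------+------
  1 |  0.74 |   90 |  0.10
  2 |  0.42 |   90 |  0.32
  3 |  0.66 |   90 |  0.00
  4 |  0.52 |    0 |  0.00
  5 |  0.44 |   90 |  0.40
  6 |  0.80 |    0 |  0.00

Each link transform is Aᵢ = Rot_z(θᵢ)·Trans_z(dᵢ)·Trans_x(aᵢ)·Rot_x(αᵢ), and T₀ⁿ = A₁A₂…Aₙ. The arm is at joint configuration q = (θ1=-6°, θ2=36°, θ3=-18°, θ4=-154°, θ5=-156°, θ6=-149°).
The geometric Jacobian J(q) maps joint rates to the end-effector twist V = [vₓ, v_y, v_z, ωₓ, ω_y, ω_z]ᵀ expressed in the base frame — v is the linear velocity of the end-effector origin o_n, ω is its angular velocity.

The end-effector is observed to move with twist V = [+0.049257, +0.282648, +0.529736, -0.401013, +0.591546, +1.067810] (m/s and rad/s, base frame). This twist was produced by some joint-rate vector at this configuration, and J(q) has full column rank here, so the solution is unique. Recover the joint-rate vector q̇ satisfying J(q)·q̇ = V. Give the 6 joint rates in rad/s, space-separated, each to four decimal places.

o_n = [0.8266, -0.4094, 0.7051]
J₁: ẑ×o_n = [0.4094, 0.8266, -0.0000], ω = ẑ
J2: z=[-0.1045, -0.9945, 0.0000] o=[0.7359, -0.0774, 0.1000] → [-0.6018, 0.0633, 0.1248, -0.1045, -0.9945, 0.0000]
J3: z=[0.5846, -0.0614, -0.8090] o=[1.0404, -0.4311, 0.3469] → [-0.0044, -0.0364, -0.0004, 0.5846, -0.0614, -0.8090]
J4: z=[-0.1492, 0.9720, -0.1816] o=[1.5668, -0.2814, 0.7158] → [-0.0336, 0.1329, 0.7386, -0.1492, 0.9720, -0.1816]
J5: z=[-0.1492, 0.9720, -0.1816] o=[1.0608, -0.3734, 0.6390] → [0.0578, 0.0524, 0.2330, -0.1492, 0.9720, -0.1816]
J6: z=[0.2352, 0.2133, 0.9483] o=[1.4237, 0.0589, 0.4517] → [0.4981, -0.6258, 0.0173, 0.2352, 0.2133, 0.9483]
q̇ = J⁺·V = [0.5070, 0.7140, -0.4320, 0.2970, 0.9150, 0.4550]

0.5070 0.7140 -0.4320 0.2970 0.9150 0.4550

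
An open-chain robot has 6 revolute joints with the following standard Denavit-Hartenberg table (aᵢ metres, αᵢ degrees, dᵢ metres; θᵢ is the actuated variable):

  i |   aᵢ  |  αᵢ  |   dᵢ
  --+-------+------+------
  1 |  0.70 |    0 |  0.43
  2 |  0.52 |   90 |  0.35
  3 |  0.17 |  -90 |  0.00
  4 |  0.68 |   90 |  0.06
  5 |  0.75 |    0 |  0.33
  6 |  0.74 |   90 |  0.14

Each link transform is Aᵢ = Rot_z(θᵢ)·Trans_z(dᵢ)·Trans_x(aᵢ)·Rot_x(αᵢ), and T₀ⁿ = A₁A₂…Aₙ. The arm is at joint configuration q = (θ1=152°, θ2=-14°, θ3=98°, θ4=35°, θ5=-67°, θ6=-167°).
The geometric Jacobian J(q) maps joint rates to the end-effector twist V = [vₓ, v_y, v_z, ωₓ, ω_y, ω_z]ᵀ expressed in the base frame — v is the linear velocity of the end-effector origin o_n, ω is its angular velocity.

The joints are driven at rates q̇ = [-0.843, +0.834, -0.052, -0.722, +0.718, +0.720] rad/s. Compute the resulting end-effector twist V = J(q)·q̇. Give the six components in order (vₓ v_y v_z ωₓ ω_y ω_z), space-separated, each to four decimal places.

o_n = [-0.8857, 0.6724, 1.6562]
J₁: ẑ×o_n = [-0.6724, -0.8857, 0.0000], ω = ẑ
J2: z=[0.0000, 0.0000, 1.0000] o=[-0.6181, 0.3286, 0.4300] → [-0.3437, -0.2676, 0.0000, 0.0000, 0.0000, 1.0000]
J3: z=[0.6691, 0.7431, 0.0000] o=[-1.0045, 0.6766, 0.7800] → [0.6511, -0.5863, -0.0911, 0.6691, 0.7431, 0.0000]
J4: z=[0.7359, -0.6626, -0.1392] o=[-0.9869, 0.6607, 0.9483] → [-0.4674, -0.5350, 0.0756, 0.7359, -0.6626, -0.1392]
J5: z=[0.6074, 0.5553, 0.5680] o=[-1.1461, 0.2793, 1.4916] → [-0.1319, 0.0479, 0.0941, 0.6074, 0.5553, 0.5680]
J6: z=[0.6074, 0.5553, 0.5680] o=[-1.5414, 0.7727, 2.0128] → [-0.1410, 0.5891, -0.4251, 0.6074, 0.5553, 0.5680]
V = J·q̇ = [0.3875, 1.3988, -0.2883, 0.3074, 1.2383, 0.9083]

0.3875 1.3988 -0.2883 0.3074 1.2383 0.9083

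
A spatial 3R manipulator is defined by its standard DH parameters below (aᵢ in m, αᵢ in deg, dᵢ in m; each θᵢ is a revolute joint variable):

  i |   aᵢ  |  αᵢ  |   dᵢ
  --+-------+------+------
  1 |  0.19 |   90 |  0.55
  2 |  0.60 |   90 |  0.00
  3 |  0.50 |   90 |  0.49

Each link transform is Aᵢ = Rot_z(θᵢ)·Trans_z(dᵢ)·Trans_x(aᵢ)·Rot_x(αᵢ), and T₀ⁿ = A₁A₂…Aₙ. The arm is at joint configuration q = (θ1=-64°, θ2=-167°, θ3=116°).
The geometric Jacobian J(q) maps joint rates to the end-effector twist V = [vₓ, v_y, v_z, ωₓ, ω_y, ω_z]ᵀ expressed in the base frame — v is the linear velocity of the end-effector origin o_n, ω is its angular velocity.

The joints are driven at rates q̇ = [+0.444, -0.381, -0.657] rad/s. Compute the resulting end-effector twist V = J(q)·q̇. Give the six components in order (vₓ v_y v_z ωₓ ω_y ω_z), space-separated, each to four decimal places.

o_n = [-0.5316, 0.0648, 0.9418]
J₁: ẑ×o_n = [-0.0648, -0.5316, 0.0000], ω = ẑ
J2: z=[-0.8988, -0.4384, 0.0000] o=[0.0833, -0.1708, 0.5500] → [-0.1717, 0.3521, -0.4813, -0.8988, -0.4384, 0.0000]
J3: z=[-0.0986, 0.2022, 0.9744] o=[-0.1730, 0.3547, 0.4150] → [0.3890, -0.2975, 0.1011, -0.0986, 0.2022, 0.9744]
V = J·q̇ = [-0.2189, -0.1747, 0.1170, 0.4072, 0.0342, -0.1962]

-0.2189 -0.1747 0.1170 0.4072 0.0342 -0.1962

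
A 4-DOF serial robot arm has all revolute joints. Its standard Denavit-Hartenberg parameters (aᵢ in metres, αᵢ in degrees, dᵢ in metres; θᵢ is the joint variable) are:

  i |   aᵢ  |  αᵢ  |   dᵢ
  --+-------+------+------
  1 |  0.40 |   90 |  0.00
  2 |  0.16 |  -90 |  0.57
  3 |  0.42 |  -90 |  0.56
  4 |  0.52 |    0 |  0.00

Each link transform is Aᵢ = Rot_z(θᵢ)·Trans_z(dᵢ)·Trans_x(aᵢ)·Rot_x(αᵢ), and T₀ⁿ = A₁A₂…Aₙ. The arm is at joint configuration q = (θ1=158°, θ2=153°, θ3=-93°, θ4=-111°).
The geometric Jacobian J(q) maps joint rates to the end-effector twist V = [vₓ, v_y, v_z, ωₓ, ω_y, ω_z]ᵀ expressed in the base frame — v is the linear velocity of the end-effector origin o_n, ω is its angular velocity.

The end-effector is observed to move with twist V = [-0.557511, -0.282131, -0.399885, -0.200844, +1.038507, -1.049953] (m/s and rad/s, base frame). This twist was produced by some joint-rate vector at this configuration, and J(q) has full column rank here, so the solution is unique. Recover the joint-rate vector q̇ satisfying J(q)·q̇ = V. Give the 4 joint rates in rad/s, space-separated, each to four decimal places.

o_n = [0.4922, 0.6676, -0.8644]
J₁: ẑ×o_n = [-0.6676, 0.4922, 0.0000], ω = ẑ
J2: z=[0.3746, 0.9272, 0.0000] o=[-0.3709, 0.1498, 0.0000] → [-0.8015, 0.3238, -0.6063, 0.3746, 0.9272, 0.0000]
J3: z=[0.4209, -0.1701, -0.8910] o=[-0.0252, 0.6249, 0.0726] → [0.1973, -0.0665, 0.1059, 0.4209, -0.1701, -0.8910]
J4: z=[0.8446, -0.2848, 0.4534] o=[0.3495, 0.9259, -0.4363] → [0.2391, 0.4263, -0.1776, 0.8446, -0.2848, 0.4534]
q̇ = J⁺·V = [-0.4830, 0.9280, 0.2440, -0.7710]

-0.4830 0.9280 0.2440 -0.7710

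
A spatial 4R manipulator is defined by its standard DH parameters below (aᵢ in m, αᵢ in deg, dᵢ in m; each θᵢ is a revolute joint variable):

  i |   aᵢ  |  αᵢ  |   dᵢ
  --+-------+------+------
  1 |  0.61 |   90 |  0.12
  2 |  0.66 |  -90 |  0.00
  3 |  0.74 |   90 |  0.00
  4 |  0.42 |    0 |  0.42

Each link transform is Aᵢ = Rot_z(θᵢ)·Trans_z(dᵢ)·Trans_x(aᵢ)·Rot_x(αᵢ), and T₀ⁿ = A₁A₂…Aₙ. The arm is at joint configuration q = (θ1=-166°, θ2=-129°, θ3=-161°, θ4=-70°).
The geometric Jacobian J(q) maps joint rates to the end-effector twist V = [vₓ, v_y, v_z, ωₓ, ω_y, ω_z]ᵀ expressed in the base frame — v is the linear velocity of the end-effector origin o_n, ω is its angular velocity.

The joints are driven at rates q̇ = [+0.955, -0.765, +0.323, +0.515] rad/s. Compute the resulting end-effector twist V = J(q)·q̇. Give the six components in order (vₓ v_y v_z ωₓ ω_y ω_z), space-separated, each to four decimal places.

o_n = [-0.4585, -0.2271, 0.6110]
J₁: ẑ×o_n = [0.2271, -0.4585, 0.0000], ω = ẑ
J2: z=[-0.2419, 0.9703, 0.0000] o=[-0.5919, -0.1476, 0.1200] → [0.4764, 0.1188, -0.1102, -0.2419, 0.9703, 0.0000]
J3: z=[-0.7541, -0.1880, -0.6293] o=[-0.1889, -0.0471, -0.3929] → [-0.3020, 0.9267, 0.0850, -0.7541, -0.1880, -0.6293]
J4: z=[0.0299, -0.9670, 0.2530] o=[-0.6744, 0.0802, 0.1508] → [-0.3673, 0.0409, 0.1996, 0.0299, -0.9670, 0.2530]
V = J·q̇ = [-0.4343, -0.2083, 0.2146, -0.0431, -1.3010, 0.8820]

-0.4343 -0.2083 0.2146 -0.0431 -1.3010 0.8820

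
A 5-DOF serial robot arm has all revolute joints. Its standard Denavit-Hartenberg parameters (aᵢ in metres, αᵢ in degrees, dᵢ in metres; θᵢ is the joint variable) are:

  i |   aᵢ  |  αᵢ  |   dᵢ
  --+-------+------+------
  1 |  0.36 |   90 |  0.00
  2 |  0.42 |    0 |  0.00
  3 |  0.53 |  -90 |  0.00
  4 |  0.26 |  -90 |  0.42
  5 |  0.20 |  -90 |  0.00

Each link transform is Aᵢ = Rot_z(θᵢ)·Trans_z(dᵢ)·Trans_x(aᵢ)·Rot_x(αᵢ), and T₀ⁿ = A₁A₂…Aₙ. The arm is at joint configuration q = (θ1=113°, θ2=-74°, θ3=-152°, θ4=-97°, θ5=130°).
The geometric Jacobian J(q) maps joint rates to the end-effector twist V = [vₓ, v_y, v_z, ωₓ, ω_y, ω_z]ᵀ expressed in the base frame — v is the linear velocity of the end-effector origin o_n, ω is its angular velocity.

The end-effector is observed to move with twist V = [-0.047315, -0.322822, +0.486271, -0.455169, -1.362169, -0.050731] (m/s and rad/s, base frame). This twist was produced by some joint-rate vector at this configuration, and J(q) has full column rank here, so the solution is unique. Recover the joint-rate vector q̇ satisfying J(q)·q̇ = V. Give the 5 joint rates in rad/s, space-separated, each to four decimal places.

o_n = [0.1487, -0.0164, -0.2193]
J₁: ẑ×o_n = [0.0164, 0.1487, -0.0000], ω = ẑ
J2: z=[0.9205, 0.3907, 0.0000] o=[-0.1407, 0.3314, 0.0000] → [-0.0857, 0.2019, -0.4332, 0.9205, 0.3907, 0.0000]
J3: z=[0.9205, 0.3907, 0.0000] o=[-0.1859, 0.4379, -0.4037] → [0.0721, -0.1697, -0.5490, 0.9205, 0.3907, 0.0000]
J4: z=[0.2811, -0.6622, -0.6947] o=[-0.0420, 0.0990, -0.0225] → [0.0502, -0.0772, 0.0938, 0.2811, -0.6622, -0.6947]
J5: z=[0.3816, -0.5871, 0.7140] o=[0.3050, -0.0580, -0.3370] → [-0.0988, -0.1565, -0.0759, 0.3816, -0.5871, 0.7140]
q̇ = J⁺·V = [-0.3790, -0.6760, -0.3960, 0.5460, 0.9910]

-0.3790 -0.6760 -0.3960 0.5460 0.9910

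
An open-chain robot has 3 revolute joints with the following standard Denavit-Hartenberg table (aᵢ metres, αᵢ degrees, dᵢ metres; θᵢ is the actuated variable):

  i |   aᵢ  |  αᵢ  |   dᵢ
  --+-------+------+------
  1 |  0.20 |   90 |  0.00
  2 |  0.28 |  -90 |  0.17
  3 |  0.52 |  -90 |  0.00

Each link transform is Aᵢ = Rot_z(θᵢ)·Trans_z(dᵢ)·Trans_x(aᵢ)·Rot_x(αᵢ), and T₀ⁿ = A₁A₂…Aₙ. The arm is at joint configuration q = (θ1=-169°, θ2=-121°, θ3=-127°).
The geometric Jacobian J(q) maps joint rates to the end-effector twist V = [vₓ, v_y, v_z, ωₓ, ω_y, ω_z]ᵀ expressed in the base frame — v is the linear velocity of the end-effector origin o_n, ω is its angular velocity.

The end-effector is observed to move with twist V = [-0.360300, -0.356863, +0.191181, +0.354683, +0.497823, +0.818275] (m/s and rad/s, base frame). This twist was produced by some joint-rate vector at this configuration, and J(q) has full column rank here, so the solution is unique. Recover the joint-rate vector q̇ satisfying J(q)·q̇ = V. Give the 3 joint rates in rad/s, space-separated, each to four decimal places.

o_n = [-0.3247, 0.5331, 0.0282]
J₁: ẑ×o_n = [-0.5331, -0.3247, 0.0000], ω = ẑ
J2: z=[-0.1908, 0.9816, 0.0000] o=[-0.1963, -0.0382, 0.0000] → [0.0277, 0.0054, 0.0170, -0.1908, 0.9816, 0.0000]
J3: z=[-0.8414, -0.1636, -0.5150] o=[-0.0872, 0.1562, -0.2400] → [0.1502, 0.3480, -0.3560, -0.8414, -0.1636, -0.5150]
q̇ = J⁺·V = [0.5520, 0.4210, -0.5170]

0.5520 0.4210 -0.5170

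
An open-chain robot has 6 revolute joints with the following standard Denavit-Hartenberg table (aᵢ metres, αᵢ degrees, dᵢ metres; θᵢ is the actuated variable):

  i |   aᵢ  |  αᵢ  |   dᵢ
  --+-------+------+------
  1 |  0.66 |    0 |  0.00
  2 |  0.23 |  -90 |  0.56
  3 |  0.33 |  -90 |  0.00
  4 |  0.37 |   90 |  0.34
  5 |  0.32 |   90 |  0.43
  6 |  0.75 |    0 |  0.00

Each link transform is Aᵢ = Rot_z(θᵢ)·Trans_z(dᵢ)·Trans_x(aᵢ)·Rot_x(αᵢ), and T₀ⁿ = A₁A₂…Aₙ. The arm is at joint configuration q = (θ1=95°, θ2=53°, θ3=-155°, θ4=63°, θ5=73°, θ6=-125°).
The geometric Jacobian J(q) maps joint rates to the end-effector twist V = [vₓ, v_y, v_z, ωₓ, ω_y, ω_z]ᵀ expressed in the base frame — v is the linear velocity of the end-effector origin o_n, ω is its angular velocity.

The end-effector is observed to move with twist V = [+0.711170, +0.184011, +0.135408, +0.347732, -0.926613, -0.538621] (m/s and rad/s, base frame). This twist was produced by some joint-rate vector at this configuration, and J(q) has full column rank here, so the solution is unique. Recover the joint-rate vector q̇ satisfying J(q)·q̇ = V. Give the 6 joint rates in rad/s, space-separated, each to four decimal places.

-0.7650 -0.3630 0.4090 0.2830 0.9440 0.2770

o_n = [0.1124, 1.0049, 0.9075]
J₁: ẑ×o_n = [-1.0049, 0.1124, 0.0000], ω = ẑ
J2: z=[0.0000, 0.0000, 1.0000] o=[-0.0575, 0.6575, 0.0000] → [-0.3474, 0.1699, 0.0000, 0.0000, 0.0000, 1.0000]
J3: z=[-0.5299, -0.8480, 0.0000] o=[-0.2526, 0.7794, 0.5600] → [-0.2947, 0.1841, 0.1900, -0.5299, -0.8480, 0.0000]
J4: z=[-0.3584, 0.2240, 0.9063] o=[0.0011, 0.6209, 0.6995] → [-0.3014, 0.1755, -0.1626, -0.3584, 0.2240, 0.9063]
J5: z=[0.4442, -0.8129, 0.3766] o=[0.1830, 0.8959, 1.0786] → [0.0981, 0.0494, -0.0090, 0.4442, -0.8129, 0.3766]
J6: z=[0.8900, 0.4486, -0.0815] o=[0.3412, 0.6652, 1.5358] → [-0.2542, 0.5778, 0.4049, 0.8900, 0.4486, -0.0815]
q̇ = J⁺·V = [-0.7650, -0.3630, 0.4090, 0.2830, 0.9440, 0.2770]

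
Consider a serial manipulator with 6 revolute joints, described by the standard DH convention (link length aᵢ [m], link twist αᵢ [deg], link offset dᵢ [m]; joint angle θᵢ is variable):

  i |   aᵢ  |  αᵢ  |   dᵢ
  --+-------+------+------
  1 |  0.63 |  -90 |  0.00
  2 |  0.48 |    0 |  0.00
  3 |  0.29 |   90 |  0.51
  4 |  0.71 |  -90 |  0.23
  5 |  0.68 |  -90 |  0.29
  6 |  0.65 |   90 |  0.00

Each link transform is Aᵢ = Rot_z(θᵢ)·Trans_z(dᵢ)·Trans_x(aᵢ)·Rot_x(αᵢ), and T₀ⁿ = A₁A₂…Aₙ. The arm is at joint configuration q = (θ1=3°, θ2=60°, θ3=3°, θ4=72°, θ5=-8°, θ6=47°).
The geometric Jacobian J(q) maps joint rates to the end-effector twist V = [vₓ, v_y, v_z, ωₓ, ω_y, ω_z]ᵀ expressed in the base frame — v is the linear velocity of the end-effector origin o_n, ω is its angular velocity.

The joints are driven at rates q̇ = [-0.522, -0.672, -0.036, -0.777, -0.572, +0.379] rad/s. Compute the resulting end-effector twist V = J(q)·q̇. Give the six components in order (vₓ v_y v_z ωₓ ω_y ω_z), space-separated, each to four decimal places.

o_n = [1.5649, 2.2709, -1.1575]
J₁: ẑ×o_n = [-2.2709, 1.5649, 0.0000], ω = ẑ
J2: z=[-0.0523, 0.9986, 0.0000] o=[0.6291, 0.0330, 0.0000] → [-1.1560, -0.0606, -1.0516, -0.0523, 0.9986, 0.0000]
J3: z=[-0.0523, 0.9986, 0.0000] o=[0.8688, 0.0455, -0.4157] → [-0.7408, -0.0388, -0.8116, -0.0523, 0.9986, 0.0000]
J4: z=[0.8898, 0.0466, 0.4540] o=[0.9736, 0.5617, -0.6741] → [-0.7985, 0.6986, 1.4932, 0.8898, 0.0466, 0.4540]
J5: z=[-0.4474, 0.2860, 0.8474] o=[1.2424, 1.2520, -0.7652] → [-0.9756, 0.0978, -0.5480, -0.4474, 0.2860, 0.8474]
J6: z=[-0.8686, 0.0870, -0.4879] o=[1.2577, 1.9838, -0.6619] → [0.0969, -0.5804, -0.2761, -0.8686, 0.0870, -0.4879]
V = J·q̇ = [3.2041, -1.5935, -0.2155, -0.7276, -0.8739, -1.5444]

3.2041 -1.5935 -0.2155 -0.7276 -0.8739 -1.5444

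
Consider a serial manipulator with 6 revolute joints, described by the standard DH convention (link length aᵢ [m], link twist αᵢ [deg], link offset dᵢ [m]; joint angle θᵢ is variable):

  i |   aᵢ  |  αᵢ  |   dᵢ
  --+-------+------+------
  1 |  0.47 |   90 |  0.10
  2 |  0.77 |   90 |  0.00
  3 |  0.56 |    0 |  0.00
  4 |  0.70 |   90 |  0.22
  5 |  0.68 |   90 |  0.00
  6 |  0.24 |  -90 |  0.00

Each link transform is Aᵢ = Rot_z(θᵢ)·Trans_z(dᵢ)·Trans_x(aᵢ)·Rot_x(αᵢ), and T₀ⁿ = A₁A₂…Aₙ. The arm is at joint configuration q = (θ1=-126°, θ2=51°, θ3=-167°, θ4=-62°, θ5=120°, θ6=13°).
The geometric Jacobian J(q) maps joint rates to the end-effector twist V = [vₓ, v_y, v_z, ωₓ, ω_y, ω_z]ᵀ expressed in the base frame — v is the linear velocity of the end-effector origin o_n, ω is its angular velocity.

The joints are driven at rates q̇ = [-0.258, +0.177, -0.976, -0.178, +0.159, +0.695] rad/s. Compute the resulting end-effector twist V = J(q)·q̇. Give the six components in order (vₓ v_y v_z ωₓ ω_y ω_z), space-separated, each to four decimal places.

-0.9535 0.4512 0.4677 -0.1250 1.0794 0.0359

o_n = [-0.8525, -1.0153, -0.4544]
J₁: ẑ×o_n = [1.0153, -0.8525, 0.0000], ω = ẑ
J2: z=[-0.8090, 0.5878, 0.0000] o=[-0.2763, -0.3802, 0.1000] → [-0.3259, -0.4485, 0.8525, -0.8090, 0.5878, 0.0000]
J3: z=[-0.4568, -0.6287, -0.6293] o=[-0.5611, -0.7723, 0.6984] → [0.5719, -0.3432, -0.0722, -0.4568, -0.6287, -0.6293]
J4: z=[-0.4568, -0.6287, -0.6293] o=[-0.2573, -0.5685, 0.2744] → [0.1770, 0.0416, -0.1701, -0.4568, -0.6287, -0.6293]
J5: z=[-0.8099, 0.0014, 0.5865] o=[-0.6154, -0.1625, -0.2210] → [0.4999, -0.3281, 0.6911, -0.8099, 0.0014, 0.5865]
J6: z=[-0.5470, 0.3591, -0.7562] o=[-0.7593, -0.7971, -0.4182] → [-0.1780, 0.0507, 0.1528, -0.5470, 0.3591, -0.7562]
V = J·q̇ = [-0.9535, 0.4512, 0.4677, -0.1250, 1.0794, 0.0359]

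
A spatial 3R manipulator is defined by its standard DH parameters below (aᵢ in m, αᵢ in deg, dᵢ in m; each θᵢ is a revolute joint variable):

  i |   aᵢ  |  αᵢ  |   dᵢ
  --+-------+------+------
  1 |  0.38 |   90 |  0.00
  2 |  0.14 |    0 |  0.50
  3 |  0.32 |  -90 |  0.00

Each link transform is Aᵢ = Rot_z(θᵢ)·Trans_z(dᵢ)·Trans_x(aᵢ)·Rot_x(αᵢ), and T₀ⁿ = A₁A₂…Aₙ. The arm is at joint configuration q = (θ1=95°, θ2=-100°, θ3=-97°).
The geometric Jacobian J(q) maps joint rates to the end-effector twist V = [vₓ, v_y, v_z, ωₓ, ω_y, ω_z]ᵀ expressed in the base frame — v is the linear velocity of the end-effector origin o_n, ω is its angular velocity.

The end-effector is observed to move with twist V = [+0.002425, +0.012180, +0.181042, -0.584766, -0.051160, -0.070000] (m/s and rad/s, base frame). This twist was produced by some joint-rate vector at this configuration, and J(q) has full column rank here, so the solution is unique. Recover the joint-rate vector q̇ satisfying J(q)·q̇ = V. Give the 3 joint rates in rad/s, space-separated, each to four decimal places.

-0.0700 -0.0580 -0.5290

o_n = [0.4938, 0.0931, -0.0443]
J₁: ẑ×o_n = [-0.0931, 0.4938, 0.0000], ω = ẑ
J2: z=[0.9962, 0.0872, 0.0000] o=[-0.0331, 0.3786, 0.0000] → [-0.0039, 0.0441, -0.3303, 0.9962, 0.0872, 0.0000]
J3: z=[0.9962, 0.0872, 0.0000] o=[0.4671, 0.3979, -0.1379] → [0.0082, -0.0932, -0.3060, 0.9962, 0.0872, 0.0000]
q̇ = J⁺·V = [-0.0700, -0.0580, -0.5290]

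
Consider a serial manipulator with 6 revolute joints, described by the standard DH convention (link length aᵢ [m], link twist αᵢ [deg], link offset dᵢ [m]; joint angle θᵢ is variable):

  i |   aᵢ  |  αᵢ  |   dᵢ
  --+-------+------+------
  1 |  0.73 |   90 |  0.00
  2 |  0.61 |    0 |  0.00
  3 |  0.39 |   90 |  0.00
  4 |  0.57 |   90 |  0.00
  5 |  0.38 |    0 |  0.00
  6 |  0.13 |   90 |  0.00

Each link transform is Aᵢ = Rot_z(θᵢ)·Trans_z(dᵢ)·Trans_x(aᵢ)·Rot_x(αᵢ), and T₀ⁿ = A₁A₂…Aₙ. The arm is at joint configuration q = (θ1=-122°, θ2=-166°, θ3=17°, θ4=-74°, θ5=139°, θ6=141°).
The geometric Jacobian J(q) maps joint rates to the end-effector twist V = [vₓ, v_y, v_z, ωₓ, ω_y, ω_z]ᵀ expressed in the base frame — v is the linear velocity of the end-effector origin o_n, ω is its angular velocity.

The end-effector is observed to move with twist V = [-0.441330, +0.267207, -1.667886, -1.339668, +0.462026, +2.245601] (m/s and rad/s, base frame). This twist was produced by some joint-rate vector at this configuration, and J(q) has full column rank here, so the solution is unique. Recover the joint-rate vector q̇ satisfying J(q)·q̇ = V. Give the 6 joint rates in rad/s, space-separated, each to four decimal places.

0.9870 0.9410 0.7040 0.9150 0.9600 -0.0020

o_n = [0.4246, 0.1248, -0.2879]
J₁: ẑ×o_n = [-0.1248, 0.4246, 0.0000], ω = ẑ
J2: z=[-0.8480, 0.5299, 0.0000] o=[-0.3868, -0.6191, 0.0000] → [-0.1526, -0.2441, -1.0609, -0.8480, 0.5299, 0.0000]
J3: z=[-0.8480, 0.5299, 0.0000] o=[-0.0732, -0.1171, -0.1476] → [-0.0744, -0.1190, -0.4690, -0.8480, 0.5299, 0.0000]
J4: z=[0.2729, 0.4368, 0.8572] o=[0.1040, 0.1664, -0.3484] → [0.0620, 0.2583, -0.1514, 0.2729, 0.4368, 0.8572]
J5: z=[-0.2029, -0.8448, 0.4951] o=[0.6400, -0.0098, -0.4294] → [-0.1862, -0.0779, -0.2093, -0.2029, -0.8448, 0.4951]
J6: z=[-0.2029, -0.8448, 0.4951] o=[0.4383, 0.1877, -0.1749] → [0.1266, -0.0297, 0.0012, -0.2029, -0.8448, 0.4951]
q̇ = J⁺·V = [0.9870, 0.9410, 0.7040, 0.9150, 0.9600, -0.0020]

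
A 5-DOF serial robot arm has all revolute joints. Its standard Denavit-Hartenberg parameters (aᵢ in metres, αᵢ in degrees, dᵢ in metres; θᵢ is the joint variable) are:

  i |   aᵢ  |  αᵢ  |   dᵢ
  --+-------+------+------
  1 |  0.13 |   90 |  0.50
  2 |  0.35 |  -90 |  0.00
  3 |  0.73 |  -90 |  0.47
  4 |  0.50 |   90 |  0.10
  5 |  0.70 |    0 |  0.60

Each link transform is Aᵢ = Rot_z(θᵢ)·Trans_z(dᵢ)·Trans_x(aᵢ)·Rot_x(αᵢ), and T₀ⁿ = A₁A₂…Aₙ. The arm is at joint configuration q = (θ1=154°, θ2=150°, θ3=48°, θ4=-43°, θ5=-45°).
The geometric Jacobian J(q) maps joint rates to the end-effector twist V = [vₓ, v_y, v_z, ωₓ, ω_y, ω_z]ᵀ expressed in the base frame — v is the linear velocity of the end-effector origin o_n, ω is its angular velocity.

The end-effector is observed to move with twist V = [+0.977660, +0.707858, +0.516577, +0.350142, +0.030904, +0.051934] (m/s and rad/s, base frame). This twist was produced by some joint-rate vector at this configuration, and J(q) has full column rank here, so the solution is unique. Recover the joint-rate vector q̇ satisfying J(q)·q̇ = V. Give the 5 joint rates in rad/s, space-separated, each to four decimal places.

0.6850 -0.5890 0.0450 -0.4740 0.8940

o_n = [1.4178, -1.2644, -0.2022]
J₁: ẑ×o_n = [1.2644, 1.4178, -0.0000], ω = ẑ
J2: z=[0.4384, 0.8988, 0.0000] o=[-0.1168, 0.0570, 0.5000] → [-0.6311, 0.3078, -1.9586, 0.4384, 0.8988, 0.0000]
J3: z=[0.4494, -0.2192, -0.8660] o=[0.1556, -0.0759, 0.6750] → [-0.8370, -0.6989, -0.2574, 0.4494, -0.2192, -0.8660]
J4: z=[-0.8718, -0.3193, -0.3716] o=[0.5092, -0.8519, 0.5122] → [0.0748, -0.9604, 0.6496, -0.8718, -0.3193, -0.3716]
J5: z=[0.1956, 0.4685, -0.8615] o=[0.6466, -1.2957, 0.3021] → [-0.2092, -0.5658, -0.3552, 0.1956, 0.4685, -0.8615]
q̇ = J⁺·V = [0.6850, -0.5890, 0.0450, -0.4740, 0.8940]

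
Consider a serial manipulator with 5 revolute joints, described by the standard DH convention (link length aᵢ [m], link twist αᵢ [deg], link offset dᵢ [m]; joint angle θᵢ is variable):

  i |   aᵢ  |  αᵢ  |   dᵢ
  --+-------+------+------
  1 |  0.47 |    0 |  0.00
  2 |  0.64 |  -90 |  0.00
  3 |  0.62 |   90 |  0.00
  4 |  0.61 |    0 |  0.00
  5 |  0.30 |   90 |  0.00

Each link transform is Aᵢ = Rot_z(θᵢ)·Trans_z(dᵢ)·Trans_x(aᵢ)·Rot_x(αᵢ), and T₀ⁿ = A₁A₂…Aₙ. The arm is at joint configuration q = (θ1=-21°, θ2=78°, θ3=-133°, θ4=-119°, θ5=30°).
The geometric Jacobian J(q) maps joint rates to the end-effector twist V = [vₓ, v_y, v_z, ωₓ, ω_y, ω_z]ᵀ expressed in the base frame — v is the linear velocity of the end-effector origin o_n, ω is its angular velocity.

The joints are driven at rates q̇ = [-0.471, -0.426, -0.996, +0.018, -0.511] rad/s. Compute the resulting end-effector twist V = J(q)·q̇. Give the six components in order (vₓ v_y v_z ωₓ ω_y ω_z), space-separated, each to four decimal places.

-0.2468 -1.1631 -0.3249 1.0317 -0.2401 -0.5608

o_n = [1.3640, -0.2741, 0.2410]
J₁: ẑ×o_n = [0.2741, 1.3640, -0.0000], ω = ẑ
J2: z=[0.0000, 0.0000, 1.0000] o=[0.4388, -0.1684, 0.0000] → [0.1057, 0.9252, -0.0000, 0.0000, 0.0000, 1.0000]
J3: z=[-0.8387, 0.5446, 0.0000] o=[0.7874, 0.3683, 0.0000] → [0.1312, 0.2021, 0.2247, -0.8387, 0.5446, 0.0000]
J4: z=[-0.3983, -0.6134, -0.6820] o=[0.5571, 0.0137, 0.4534] → [-0.0660, -0.6349, 0.6096, -0.3983, -0.6134, -0.6820]
J5: z=[-0.3983, -0.6134, -0.6820] o=[1.1144, -0.1077, 0.2372] → [-0.1158, -0.1687, 0.2194, -0.3983, -0.6134, -0.6820]
V = J·q̇ = [-0.2468, -1.1631, -0.3249, 1.0317, -0.2401, -0.5608]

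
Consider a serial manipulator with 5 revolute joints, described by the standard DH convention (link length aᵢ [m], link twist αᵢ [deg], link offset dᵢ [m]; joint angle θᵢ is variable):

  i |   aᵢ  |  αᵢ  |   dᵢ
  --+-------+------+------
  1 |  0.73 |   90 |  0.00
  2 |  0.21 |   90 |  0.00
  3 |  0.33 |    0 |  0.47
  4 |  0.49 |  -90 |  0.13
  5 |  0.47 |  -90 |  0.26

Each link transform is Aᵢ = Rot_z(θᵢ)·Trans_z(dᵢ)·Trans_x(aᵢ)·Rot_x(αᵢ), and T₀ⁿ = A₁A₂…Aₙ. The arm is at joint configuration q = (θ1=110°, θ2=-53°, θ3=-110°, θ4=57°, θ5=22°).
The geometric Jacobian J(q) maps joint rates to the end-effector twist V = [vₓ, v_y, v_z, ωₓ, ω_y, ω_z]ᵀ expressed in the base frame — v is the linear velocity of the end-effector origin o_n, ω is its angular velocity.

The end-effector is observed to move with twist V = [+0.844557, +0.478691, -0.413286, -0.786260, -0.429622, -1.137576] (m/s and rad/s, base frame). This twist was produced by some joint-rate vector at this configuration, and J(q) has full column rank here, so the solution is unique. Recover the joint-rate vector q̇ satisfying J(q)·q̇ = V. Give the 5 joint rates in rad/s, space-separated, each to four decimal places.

-0.9160 -0.9580 0.6870 -0.4460 0.1200

o_n = [-1.1504, 0.5498, -0.9435]
J₁: ẑ×o_n = [-0.5498, -1.1504, 0.0000], ω = ẑ
J2: z=[0.9397, 0.3420, 0.0000] o=[-0.2497, 0.6860, 0.0000] → [-0.3227, 0.8866, 0.1801, 0.9397, 0.3420, 0.0000]
J3: z=[0.2731, -0.7505, -0.6018] o=[-0.2929, 0.8047, -0.1677] → [0.4288, 0.7280, -0.7132, 0.2731, -0.7505, -0.6018]
J4: z=[0.2731, -0.7505, -0.6018] o=[-0.4327, 0.2821, -0.3604] → [0.5987, 0.5912, -0.4655, 0.2731, -0.7505, -0.6018]
J5: z=[0.4011, 0.6575, -0.6378] o=[-0.8256, 0.2175, -0.6742] → [0.0349, 0.3152, 0.3469, 0.4011, 0.6575, -0.6378]
q̇ = J⁺·V = [-0.9160, -0.9580, 0.6870, -0.4460, 0.1200]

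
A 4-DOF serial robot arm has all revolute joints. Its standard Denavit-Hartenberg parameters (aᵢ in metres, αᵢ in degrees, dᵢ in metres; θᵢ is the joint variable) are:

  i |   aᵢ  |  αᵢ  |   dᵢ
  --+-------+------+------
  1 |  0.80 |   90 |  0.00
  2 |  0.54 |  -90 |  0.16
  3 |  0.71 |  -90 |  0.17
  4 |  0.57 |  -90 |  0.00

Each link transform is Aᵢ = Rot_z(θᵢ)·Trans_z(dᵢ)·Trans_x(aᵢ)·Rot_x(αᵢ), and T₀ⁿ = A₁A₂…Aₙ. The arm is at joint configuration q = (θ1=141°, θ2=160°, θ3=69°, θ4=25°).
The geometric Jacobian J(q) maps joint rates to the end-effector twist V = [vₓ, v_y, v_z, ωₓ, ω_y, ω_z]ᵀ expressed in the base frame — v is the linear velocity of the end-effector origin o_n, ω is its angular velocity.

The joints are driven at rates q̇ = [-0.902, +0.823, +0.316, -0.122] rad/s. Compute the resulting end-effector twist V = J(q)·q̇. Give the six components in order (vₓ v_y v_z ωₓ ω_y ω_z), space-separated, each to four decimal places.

-0.8328 0.3486 -0.9170 0.7126 0.5382 -1.1600

o_n = [-0.5452, -0.8262, 0.4017]
J₁: ẑ×o_n = [0.8262, -0.5452, 0.0000], ω = ẑ
J2: z=[0.6293, 0.7771, 0.0000] o=[-0.6217, 0.5035, 0.0000] → [0.3121, -0.2528, -0.8963, 0.6293, 0.7771, 0.0000]
J3: z=[0.2658, -0.2152, -0.9397] o=[-0.1267, 0.3085, 0.1847] → [-1.1129, 0.3356, -0.3917, 0.2658, -0.2152, -0.9397]
J4: z=[-0.9073, 0.2736, -0.3193] o=[-0.3128, -0.3937, 0.1120] → [-0.0588, 0.3370, 0.4559, -0.9073, 0.2736, -0.3193]
V = J·q̇ = [-0.8328, 0.3486, -0.9170, 0.7126, 0.5382, -1.1600]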